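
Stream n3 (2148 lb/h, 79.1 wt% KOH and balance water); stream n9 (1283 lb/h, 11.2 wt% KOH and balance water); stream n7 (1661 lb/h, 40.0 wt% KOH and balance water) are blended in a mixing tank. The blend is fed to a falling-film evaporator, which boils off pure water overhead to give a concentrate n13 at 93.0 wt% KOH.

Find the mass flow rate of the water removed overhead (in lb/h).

2396 lb/h

KOH entering = 2148×0.791 + 1283×0.112 + 1661×0.400 = 2507.2 lb/h.
All KOH reports to n13, so n13 = 2507.2/0.930 = 2695.9 lb/h.
Total feed = 5092 lb/h; overhead = 5092 − 2695.9 = 2396.1 lb/h.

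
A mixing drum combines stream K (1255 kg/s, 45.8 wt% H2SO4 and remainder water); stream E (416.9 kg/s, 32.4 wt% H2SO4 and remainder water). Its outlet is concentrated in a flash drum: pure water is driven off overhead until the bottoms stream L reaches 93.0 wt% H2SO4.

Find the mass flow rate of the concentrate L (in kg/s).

H2SO4 entering = 1255×0.458 + 416.9×0.324 = 709.87 kg/s.
All H2SO4 reports to L, so L = 709.87/0.930 = 763.3 kg/s.

763.3 kg/s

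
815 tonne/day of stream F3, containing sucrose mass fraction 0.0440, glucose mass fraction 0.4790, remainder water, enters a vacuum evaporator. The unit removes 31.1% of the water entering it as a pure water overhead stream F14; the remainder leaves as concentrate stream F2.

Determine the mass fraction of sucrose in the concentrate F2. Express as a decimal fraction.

sucrose is not removed: 815×0.044 = 35.86 tonne/day of sucrose enters F2.
water entering = 815×0.477 = 388.75 tonne/day; overhead removed = 0.311×388.75 = 120.9 tonne/day.
Concentrate = 815 − 120.9 = 694.1 tonne/day.
Mass fraction = 35.86/694.1 = 0.0517.

0.0517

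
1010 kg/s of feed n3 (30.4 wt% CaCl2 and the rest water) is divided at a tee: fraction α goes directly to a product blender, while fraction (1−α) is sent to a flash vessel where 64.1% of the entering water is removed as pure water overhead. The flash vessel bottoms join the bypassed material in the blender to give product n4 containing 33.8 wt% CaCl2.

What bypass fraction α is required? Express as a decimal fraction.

0.775

All 1010×0.304 = 307.04 kg/s of CaCl2 reaches n4, so n4 = 307.04/0.338 = 908.4 kg/s and vapour = 101.6 kg/s.
The evaporator receives (1−α)·1010 of feed at 0.696 water and removes 0.641 of that water:
0.641×0.696×(1−α)×1010 = 101.6
(1−α) = 101.6/450.6 = 0.2255;  α = 0.7745.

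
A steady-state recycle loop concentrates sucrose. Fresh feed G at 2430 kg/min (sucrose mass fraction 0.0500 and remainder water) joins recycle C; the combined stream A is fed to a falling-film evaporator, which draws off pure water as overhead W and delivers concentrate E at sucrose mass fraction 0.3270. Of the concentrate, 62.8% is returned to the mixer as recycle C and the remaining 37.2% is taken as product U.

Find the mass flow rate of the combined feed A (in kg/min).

Overall sucrose balance (none leaves overhead): sucrose in fresh feed = sucrose in product, i.e. 2430×0.050 = (1−0.628)·E·0.327.
E = 121.5/(0.327×0.372) = 998.82 kg/min.
Recycle C = 0.628×998.82 = 627.26 kg/min.
Combined feed A = 2430 + 627.26 = 3057.3 kg/min.

3057 kg/min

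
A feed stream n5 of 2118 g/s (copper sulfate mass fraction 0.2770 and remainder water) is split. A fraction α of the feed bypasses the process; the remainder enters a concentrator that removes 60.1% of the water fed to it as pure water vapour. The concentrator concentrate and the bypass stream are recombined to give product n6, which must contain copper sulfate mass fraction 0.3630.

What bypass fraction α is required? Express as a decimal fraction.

0.455

All 2118×0.277 = 586.69 g/s of copper sulfate reaches n6, so n6 = 586.69/0.363 = 1616.2 g/s and vapour = 501.79 g/s.
The evaporator receives (1−α)·2118 of feed at 0.723 water and removes 0.601 of that water:
0.601×0.723×(1−α)×2118 = 501.79
(1−α) = 501.79/920.32 = 0.5452;  α = 0.4548.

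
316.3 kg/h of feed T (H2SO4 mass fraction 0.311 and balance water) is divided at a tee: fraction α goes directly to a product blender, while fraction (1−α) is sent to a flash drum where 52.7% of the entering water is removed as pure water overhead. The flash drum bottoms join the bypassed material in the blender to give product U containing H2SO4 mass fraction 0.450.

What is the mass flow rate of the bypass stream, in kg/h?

47.23 kg/h

All 316.3×0.311 = 98.369 kg/h of H2SO4 reaches U, so U = 98.369/0.450 = 218.6 kg/h and vapour = 97.702 kg/h.
The evaporator receives (1−α)·316.3 of feed at 0.689 water and removes 0.527 of that water:
0.527×0.689×(1−α)×316.3 = 97.702
(1−α) = 97.702/114.85 = 0.8507;  α = 0.1493.
Bypass flow = 0.1493×316.3 = 47.226 kg/h.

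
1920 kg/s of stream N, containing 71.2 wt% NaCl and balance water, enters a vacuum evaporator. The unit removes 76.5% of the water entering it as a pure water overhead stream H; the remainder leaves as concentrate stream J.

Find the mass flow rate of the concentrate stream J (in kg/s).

water entering = 1920×0.288 = 552.96 kg/s; overhead removed = 0.765×552.96 = 423.01 kg/s.
Concentrate = 1920 − 423.01 = 1497 kg/s.

1497 kg/s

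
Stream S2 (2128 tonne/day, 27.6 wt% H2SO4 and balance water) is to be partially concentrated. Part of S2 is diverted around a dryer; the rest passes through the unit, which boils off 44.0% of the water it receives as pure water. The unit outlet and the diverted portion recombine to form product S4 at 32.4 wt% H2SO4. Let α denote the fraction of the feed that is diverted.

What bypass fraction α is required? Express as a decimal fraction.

All 2128×0.276 = 587.33 tonne/day of H2SO4 reaches S4, so S4 = 587.33/0.324 = 1812.7 tonne/day and vapour = 315.26 tonne/day.
The evaporator receives (1−α)·2128 of feed at 0.724 water and removes 0.440 of that water:
0.440×0.724×(1−α)×2128 = 315.26
(1−α) = 315.26/677.9 = 0.4651;  α = 0.5349.

0.535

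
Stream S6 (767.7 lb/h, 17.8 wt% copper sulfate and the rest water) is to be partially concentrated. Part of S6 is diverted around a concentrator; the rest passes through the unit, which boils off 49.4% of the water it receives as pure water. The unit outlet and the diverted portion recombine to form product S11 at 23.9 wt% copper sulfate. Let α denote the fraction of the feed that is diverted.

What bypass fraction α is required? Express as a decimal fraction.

0.371

All 767.7×0.178 = 136.65 lb/h of copper sulfate reaches S11, so S11 = 136.65/0.239 = 571.76 lb/h and vapour = 195.94 lb/h.
The evaporator receives (1−α)·767.7 of feed at 0.822 water and removes 0.494 of that water:
0.494×0.822×(1−α)×767.7 = 195.94
(1−α) = 195.94/311.74 = 0.6285;  α = 0.3715.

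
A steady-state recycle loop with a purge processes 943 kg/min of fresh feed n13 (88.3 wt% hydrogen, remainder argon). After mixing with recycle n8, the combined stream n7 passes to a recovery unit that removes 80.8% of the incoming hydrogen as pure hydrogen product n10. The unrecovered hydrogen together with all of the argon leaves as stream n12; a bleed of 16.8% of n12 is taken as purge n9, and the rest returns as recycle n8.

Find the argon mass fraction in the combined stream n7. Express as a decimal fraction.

argon enters only via n13 and leaves only via the purge: 943×0.117 = 0.168×(argon in n12), and the recovery unit passes all argon, so argon in n7 = argon in n12 = 656.73 kg/min.
hydrogen in n7: m_A = 943×0.883 + (1−0.168)·(1−0.808)·m_A, so m_A = 832.67/0.8403 = 990.97 kg/min.
n7 = 990.97 + 656.73 = 1647.7 kg/min.
argon fraction in n7 = 656.73/1647.7 = 0.399.

0.399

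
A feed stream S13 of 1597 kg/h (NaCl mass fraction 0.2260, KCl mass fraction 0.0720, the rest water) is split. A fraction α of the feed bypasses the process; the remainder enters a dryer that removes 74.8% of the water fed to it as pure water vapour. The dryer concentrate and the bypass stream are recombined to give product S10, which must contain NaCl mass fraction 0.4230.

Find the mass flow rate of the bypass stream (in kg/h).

180.6 kg/h

All 1597×0.226 = 360.92 kg/h of NaCl reaches S10, so S10 = 360.92/0.423 = 853.24 kg/h and vapour = 743.76 kg/h.
The evaporator receives (1−α)·1597 of feed at 0.702 water and removes 0.748 of that water:
0.748×0.702×(1−α)×1597 = 743.76
(1−α) = 743.76/838.58 = 0.8869;  α = 0.1131.
Bypass flow = 0.1131×1597 = 180.58 kg/h.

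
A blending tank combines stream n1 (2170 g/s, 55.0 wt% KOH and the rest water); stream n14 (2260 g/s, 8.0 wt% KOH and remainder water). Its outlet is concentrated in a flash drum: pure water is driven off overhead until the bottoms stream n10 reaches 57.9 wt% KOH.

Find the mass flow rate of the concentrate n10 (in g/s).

KOH entering = 2170×0.550 + 2260×0.080 = 1374.3 g/s.
All KOH reports to n10, so n10 = 1374.3/0.579 = 2373.6 g/s.

2374 g/s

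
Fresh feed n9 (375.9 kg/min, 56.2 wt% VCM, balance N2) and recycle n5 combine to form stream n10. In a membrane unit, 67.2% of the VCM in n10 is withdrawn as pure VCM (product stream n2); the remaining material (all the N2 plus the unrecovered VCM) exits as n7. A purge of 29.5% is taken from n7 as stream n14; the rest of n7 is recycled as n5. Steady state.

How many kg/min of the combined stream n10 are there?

N2 enters only via n9 and leaves only via the purge: 375.9×0.438 = 0.295×(N2 in n7), and the membrane unit passes all N2, so N2 in n10 = N2 in n7 = 558.12 kg/min.
VCM in n10: m_A = 375.9×0.562 + (1−0.295)·(1−0.672)·m_A, so m_A = 211.26/0.7688 = 274.8 kg/min.
n10 = 274.8 + 558.12 = 832.92 kg/min.

832.9 kg/min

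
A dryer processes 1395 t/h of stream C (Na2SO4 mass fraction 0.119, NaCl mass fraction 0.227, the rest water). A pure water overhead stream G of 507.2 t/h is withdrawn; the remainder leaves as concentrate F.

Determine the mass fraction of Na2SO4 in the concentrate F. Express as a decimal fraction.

Na2SO4 is not removed: 1395×0.119 = 166 t/h of Na2SO4 enters F.
Concentrate = 1395 − 507.2 = 887.8 t/h.
Mass fraction = 166/887.8 = 0.187.

0.187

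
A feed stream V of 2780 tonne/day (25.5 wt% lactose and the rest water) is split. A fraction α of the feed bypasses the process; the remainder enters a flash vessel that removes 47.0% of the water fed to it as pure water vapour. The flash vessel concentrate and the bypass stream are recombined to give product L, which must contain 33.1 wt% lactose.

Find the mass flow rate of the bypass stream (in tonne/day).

957 tonne/day

All 2780×0.255 = 708.9 tonne/day of lactose reaches L, so L = 708.9/0.331 = 2141.7 tonne/day and vapour = 638.31 tonne/day.
The evaporator receives (1−α)·2780 of feed at 0.745 water and removes 0.470 of that water:
0.470×0.745×(1−α)×2780 = 638.31
(1−α) = 638.31/973.42 = 0.6557;  α = 0.3443.
Bypass flow = 0.3443×2780 = 957.04 tonne/day.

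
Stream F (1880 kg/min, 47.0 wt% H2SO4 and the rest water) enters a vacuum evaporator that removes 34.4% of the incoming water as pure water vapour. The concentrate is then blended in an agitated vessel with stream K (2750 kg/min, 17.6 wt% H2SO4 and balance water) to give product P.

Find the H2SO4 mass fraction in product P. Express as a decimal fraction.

Vapour removed = 0.344×0.530×1880 = 342.76 kg/min; concentrate = 1537.2 kg/min.
H2SO4 reaching the mixer = 883.6 (from concentrate) + 2750×0.176 = 1367.6 kg/min.
Product flow = 1537.2 + 2750 = 4287.2 kg/min; H2SO4 fraction = 0.319.

0.319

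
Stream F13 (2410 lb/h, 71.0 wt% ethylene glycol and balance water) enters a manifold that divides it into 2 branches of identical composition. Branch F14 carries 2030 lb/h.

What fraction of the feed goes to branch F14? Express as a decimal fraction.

0.842

Fraction to F14 = 2030/2410 = 0.8423.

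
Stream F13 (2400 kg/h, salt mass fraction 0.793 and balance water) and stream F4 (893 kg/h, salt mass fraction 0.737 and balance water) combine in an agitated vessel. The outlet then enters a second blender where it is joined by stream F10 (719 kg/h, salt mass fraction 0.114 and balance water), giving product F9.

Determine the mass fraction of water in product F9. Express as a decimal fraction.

Overall, product flow = 4012 kg/h.
water in = 2400×0.207 + 893×0.263 + 719×0.886 = 1368.7 kg/h.
water fraction in F9 = 0.341.

0.341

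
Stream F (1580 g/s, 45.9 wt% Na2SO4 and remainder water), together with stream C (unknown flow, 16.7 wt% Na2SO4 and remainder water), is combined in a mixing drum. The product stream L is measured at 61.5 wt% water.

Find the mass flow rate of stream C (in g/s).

536.3 g/s

Let C be the unknown flow. Total out = 1580 + C.
water balance: 854.78 + 0.833·C = 0.615·(1580 + C)
(0.833 − 0.615)·C = 0.615×1580 − 854.78 = 116.92
C = 116.92 / 0.218 = 536.33 g/s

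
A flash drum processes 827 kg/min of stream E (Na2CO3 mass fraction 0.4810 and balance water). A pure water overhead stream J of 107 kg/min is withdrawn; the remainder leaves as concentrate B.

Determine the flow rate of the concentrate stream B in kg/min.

Concentrate = 827 − 107 = 720 kg/min.

720 kg/min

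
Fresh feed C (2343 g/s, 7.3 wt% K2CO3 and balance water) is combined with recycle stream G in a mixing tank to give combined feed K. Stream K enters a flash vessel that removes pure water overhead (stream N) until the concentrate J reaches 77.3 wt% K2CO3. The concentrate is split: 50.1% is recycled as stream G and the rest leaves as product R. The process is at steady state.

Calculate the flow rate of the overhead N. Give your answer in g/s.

Overall K2CO3 balance (none leaves overhead): K2CO3 in fresh feed = K2CO3 in product, i.e. 2343×0.073 = (1−0.501)·J·0.773.
J = 171.04/(0.773×0.499) = 443.42 g/s.
Recycle G = 0.501×443.42 = 222.15 g/s.
Combined feed K = 2343 + 222.15 = 2565.2 g/s.
Overhead N = K − J = 2565.2 − 443.42 = 2121.7 g/s.

2122 g/s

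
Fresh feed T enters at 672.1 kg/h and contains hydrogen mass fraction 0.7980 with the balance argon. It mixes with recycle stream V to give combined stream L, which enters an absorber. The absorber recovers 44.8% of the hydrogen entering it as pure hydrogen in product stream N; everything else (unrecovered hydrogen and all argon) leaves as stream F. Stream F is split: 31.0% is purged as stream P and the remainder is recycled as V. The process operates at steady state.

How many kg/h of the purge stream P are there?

284 kg/h

argon enters only via T and leaves only via the purge: 672.1×0.202 = 0.310×(argon in F), and the absorber passes all argon, so argon in L = argon in F = 437.95 kg/h.
hydrogen in L: m_A = 672.1×0.798 + (1−0.310)·(1−0.448)·m_A, so m_A = 536.34/0.6191 = 866.29 kg/h.
F = (1−0.448)×866.29 + 437.95 = 916.14 kg/h.
Purge P = 0.310×916.14 = 284 kg/h.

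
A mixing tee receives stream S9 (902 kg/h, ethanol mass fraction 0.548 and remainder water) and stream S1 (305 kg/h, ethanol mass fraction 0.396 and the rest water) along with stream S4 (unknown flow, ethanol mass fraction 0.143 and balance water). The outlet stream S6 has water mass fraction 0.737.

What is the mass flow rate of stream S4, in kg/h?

Let S4 be the unknown flow. Total out = 1207 + S4.
water balance: 591.92 + 0.857·S4 = 0.737·(1207 + S4)
(0.857 − 0.737)·S4 = 0.737×1207 − 591.92 = 297.63
S4 = 297.63 / 0.120 = 2480.3 kg/h

2480 kg/h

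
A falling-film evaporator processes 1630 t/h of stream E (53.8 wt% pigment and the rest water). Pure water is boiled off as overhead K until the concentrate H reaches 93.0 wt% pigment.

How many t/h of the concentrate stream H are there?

pigment is conserved: 1630×0.538 = 876.94 t/h all reports to the concentrate.
Concentrate = 876.94/(target fraction) = 942.95 t/h.

942.9 t/h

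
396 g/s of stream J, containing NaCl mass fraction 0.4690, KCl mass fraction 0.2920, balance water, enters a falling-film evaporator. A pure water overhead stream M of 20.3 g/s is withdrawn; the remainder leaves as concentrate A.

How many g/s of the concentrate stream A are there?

375.7 g/s

Concentrate = 396 − 20.3 = 375.7 g/s.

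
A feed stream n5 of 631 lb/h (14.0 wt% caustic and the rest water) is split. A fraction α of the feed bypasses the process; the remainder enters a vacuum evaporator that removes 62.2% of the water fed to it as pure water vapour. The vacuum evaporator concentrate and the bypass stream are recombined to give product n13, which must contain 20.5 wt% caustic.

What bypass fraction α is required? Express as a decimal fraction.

0.407

All 631×0.140 = 88.34 lb/h of caustic reaches n13, so n13 = 88.34/0.205 = 430.93 lb/h and vapour = 200.07 lb/h.
The evaporator receives (1−α)·631 of feed at 0.860 water and removes 0.622 of that water:
0.622×0.860×(1−α)×631 = 200.07
(1−α) = 200.07/337.53 = 0.5927;  α = 0.4073.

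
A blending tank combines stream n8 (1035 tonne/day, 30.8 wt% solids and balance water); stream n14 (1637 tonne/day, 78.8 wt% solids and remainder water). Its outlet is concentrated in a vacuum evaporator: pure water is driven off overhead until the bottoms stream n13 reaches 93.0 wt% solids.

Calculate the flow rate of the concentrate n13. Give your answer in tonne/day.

solids entering = 1035×0.308 + 1637×0.788 = 1608.7 tonne/day.
All solids reports to n13, so n13 = 1608.7/0.930 = 1729.8 tonne/day.

1730 tonne/day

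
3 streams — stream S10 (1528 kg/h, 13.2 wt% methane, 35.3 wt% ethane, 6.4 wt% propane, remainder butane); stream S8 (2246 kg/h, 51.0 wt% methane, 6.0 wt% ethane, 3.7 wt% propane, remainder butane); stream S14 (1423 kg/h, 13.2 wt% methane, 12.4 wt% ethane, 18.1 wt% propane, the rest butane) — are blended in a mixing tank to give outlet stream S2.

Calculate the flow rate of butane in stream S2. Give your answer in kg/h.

2373 kg/h

butane out = butane in = 1528×0.451 + 2246×0.393 + 1423×0.563 = 2373 kg/h.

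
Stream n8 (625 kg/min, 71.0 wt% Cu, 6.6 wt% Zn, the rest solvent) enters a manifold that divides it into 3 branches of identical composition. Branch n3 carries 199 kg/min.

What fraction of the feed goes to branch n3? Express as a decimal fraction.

0.318

Fraction to n3 = 199/625 = 0.3184.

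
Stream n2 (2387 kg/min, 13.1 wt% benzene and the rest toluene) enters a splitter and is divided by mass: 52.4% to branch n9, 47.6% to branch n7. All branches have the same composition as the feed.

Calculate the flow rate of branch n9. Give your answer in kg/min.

1251 kg/min

Branch n9 flow = 0.524×2387 = 1250.8 kg/min.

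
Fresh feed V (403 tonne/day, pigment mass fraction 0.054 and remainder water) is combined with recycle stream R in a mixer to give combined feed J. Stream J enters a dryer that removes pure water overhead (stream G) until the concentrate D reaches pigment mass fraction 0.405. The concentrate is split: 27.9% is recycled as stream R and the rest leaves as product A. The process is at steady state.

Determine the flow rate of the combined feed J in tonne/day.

423.8 tonne/day

Overall pigment balance (none leaves overhead): pigment in fresh feed = pigment in product, i.e. 403×0.054 = (1−0.279)·D·0.405.
D = 21.762/(0.405×0.721) = 74.526 tonne/day.
Recycle R = 0.279×74.526 = 20.793 tonne/day.
Combined feed J = 403 + 20.793 = 423.79 tonne/day.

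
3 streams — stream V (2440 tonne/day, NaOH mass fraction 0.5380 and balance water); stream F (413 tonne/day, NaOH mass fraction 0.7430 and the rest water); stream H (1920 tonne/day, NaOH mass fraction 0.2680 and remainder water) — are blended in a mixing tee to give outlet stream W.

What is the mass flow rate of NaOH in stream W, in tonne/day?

NaOH out = NaOH in = 2440×0.538 + 413×0.743 + 1920×0.268 = 2134.1 tonne/day.

2134 tonne/day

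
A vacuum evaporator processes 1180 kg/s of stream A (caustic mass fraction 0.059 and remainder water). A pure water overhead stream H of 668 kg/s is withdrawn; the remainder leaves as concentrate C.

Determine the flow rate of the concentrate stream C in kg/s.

Concentrate = 1180 − 668 = 512 kg/s.

512 kg/s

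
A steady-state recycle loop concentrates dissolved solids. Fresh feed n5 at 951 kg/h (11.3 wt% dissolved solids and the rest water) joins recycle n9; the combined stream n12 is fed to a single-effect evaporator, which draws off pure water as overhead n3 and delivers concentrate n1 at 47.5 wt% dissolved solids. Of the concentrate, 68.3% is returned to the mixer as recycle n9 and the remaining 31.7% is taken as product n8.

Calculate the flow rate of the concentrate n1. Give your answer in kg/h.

Overall dissolved solids balance (none leaves overhead): dissolved solids in fresh feed = dissolved solids in product, i.e. 951×0.113 = (1−0.683)·n1·0.475.
n1 = 107.46/(0.475×0.317) = 713.68 kg/h.

713.7 kg/h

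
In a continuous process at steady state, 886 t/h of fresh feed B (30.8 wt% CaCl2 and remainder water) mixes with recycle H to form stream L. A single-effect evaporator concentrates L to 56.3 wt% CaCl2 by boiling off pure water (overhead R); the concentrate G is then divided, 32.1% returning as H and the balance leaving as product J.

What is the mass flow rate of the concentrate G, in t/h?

Overall CaCl2 balance (none leaves overhead): CaCl2 in fresh feed = CaCl2 in product, i.e. 886×0.308 = (1−0.321)·G·0.563.
G = 272.89/(0.563×0.679) = 713.85 t/h.

713.8 t/h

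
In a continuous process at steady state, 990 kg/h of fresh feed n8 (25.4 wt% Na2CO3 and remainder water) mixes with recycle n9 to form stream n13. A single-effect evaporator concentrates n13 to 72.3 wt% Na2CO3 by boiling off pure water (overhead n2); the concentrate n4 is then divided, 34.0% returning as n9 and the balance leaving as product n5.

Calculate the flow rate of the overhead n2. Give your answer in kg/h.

642.2 kg/h

Overall Na2CO3 balance (none leaves overhead): Na2CO3 in fresh feed = Na2CO3 in product, i.e. 990×0.254 = (1−0.340)·n4·0.723.
n4 = 251.46/(0.723×0.660) = 526.97 kg/h.
Recycle n9 = 0.340×526.97 = 179.17 kg/h.
Combined feed n13 = 990 + 179.17 = 1169.2 kg/h.
Overhead n2 = n13 − n4 = 1169.2 − 526.97 = 642.2 kg/h.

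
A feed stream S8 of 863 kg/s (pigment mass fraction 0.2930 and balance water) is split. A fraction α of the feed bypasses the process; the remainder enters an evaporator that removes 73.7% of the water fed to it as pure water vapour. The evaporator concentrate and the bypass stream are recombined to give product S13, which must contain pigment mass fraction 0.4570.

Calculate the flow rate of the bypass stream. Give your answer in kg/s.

268.6 kg/s

All 863×0.293 = 252.86 kg/s of pigment reaches S13, so S13 = 252.86/0.457 = 553.3 kg/s and vapour = 309.7 kg/s.
The evaporator receives (1−α)·863 of feed at 0.707 water and removes 0.737 of that water:
0.737×0.707×(1−α)×863 = 309.7
(1−α) = 309.7/449.67 = 0.6887;  α = 0.3113.
Bypass flow = 0.3113×863 = 268.64 kg/s.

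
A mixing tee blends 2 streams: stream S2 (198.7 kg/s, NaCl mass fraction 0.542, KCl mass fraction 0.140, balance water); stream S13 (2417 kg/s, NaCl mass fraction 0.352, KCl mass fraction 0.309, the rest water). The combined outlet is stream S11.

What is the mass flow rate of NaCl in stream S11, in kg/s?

NaCl out = NaCl in = 198.7×0.542 + 2417×0.352 = 958.48 kg/s.

958.5 kg/s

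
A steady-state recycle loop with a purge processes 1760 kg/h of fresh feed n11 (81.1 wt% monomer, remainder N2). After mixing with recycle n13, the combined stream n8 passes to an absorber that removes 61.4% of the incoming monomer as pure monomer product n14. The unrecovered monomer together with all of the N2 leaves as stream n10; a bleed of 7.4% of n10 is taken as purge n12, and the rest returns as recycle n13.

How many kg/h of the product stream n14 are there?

1364 kg/h

monomer in n8: m_A = 1760×0.811 + (1−0.074)·(1−0.614)·m_A, so m_A = 1427.4/0.6426 = 2221.4 kg/h.
Product n14 = 0.614×2221.4 = 1363.9 kg/h.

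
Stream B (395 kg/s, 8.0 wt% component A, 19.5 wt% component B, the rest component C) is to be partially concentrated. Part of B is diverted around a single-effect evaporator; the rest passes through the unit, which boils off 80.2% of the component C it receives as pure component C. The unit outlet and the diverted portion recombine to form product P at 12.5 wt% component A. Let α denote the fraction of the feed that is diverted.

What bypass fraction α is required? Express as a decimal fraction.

0.381

All 395×0.080 = 31.6 kg/s of component A reaches P, so P = 31.6/0.125 = 252.8 kg/s and vapour = 142.2 kg/s.
The evaporator receives (1−α)·395 of feed at 0.725 component C and removes 0.802 of that component C:
0.802×0.725×(1−α)×395 = 142.2
(1−α) = 142.2/229.67 = 0.6191;  α = 0.3809.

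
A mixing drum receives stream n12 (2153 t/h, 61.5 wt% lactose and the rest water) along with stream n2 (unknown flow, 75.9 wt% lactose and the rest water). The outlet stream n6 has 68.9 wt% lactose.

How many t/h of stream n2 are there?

Let n2 be the unknown flow. Total out = 2153 + n2.
lactose balance: 1324.1 + 0.759·n2 = 0.689·(2153 + n2)
(0.759 − 0.689)·n2 = 0.689×2153 − 1324.1 = 159.32
n2 = 159.32 / 0.070 = 2276 t/h

2276 t/h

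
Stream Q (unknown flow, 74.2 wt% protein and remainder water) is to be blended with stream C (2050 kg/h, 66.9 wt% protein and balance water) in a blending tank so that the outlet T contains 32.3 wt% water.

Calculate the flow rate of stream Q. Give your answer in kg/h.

252.3 kg/h

Let Q be the unknown flow. Total out = 2050 + Q.
water balance: 678.55 + 0.258·Q = 0.323·(2050 + Q)
(0.258 − 0.323)·Q = 0.323×2050 − 678.55 = -16.4
Q = -16.4 / -0.065 = 252.31 kg/h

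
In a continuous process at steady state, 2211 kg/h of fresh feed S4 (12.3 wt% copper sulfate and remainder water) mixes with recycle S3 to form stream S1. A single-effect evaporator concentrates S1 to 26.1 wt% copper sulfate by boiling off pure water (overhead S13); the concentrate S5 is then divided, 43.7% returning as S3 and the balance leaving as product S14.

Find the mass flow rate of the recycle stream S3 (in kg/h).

808.8 kg/h

Overall copper sulfate balance (none leaves overhead): copper sulfate in fresh feed = copper sulfate in product, i.e. 2211×0.123 = (1−0.437)·S5·0.261.
S5 = 271.95/(0.261×0.563) = 1850.7 kg/h.
Recycle S3 = 0.437×1850.7 = 808.77 kg/h.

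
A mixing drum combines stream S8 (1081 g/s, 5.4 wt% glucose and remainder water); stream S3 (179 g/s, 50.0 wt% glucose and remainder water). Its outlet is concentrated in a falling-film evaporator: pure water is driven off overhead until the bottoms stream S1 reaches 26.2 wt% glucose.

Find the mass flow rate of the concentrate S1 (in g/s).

glucose entering = 1081×0.054 + 179×0.500 = 147.87 g/s.
All glucose reports to S1, so S1 = 147.87/0.262 = 564.4 g/s.

564.4 g/s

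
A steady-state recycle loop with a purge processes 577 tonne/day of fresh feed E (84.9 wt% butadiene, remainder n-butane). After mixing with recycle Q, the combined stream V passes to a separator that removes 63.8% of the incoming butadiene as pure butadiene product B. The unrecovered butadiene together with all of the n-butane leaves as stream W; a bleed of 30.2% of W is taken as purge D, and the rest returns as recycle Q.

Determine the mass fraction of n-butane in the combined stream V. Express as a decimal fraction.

0.3056

n-butane enters only via E and leaves only via the purge: 577×0.151 = 0.302×(n-butane in W), and the separator passes all n-butane, so n-butane in V = n-butane in W = 288.5 tonne/day.
butadiene in V: m_A = 577×0.849 + (1−0.302)·(1−0.638)·m_A, so m_A = 489.87/0.7473 = 655.5 tonne/day.
V = 655.5 + 288.5 = 944 tonne/day.
n-butane fraction in V = 288.5/944 = 0.3056.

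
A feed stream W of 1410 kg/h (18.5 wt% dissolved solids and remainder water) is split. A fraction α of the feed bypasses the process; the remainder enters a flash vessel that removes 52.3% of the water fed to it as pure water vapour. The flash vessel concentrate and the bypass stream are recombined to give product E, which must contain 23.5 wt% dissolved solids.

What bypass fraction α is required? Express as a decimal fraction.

0.501

All 1410×0.185 = 260.85 kg/h of dissolved solids reaches E, so E = 260.85/0.235 = 1110 kg/h and vapour = 300 kg/h.
The evaporator receives (1−α)·1410 of feed at 0.815 water and removes 0.523 of that water:
0.523×0.815×(1−α)×1410 = 300
(1−α) = 300/601.01 = 0.4992;  α = 0.5008.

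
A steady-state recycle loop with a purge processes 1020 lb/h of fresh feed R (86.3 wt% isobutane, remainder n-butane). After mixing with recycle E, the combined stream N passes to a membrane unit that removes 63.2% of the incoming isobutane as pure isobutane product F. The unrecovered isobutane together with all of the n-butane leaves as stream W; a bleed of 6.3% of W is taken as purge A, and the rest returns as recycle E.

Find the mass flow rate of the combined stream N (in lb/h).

n-butane enters only via R and leaves only via the purge: 1020×0.137 = 0.063×(n-butane in W), and the membrane unit passes all n-butane, so n-butane in N = n-butane in W = 2218.1 lb/h.
isobutane in N: m_A = 1020×0.863 + (1−0.063)·(1−0.632)·m_A, so m_A = 880.26/0.6552 = 1343.5 lb/h.
N = 1343.5 + 2218.1 = 3561.6 lb/h.

3562 lb/h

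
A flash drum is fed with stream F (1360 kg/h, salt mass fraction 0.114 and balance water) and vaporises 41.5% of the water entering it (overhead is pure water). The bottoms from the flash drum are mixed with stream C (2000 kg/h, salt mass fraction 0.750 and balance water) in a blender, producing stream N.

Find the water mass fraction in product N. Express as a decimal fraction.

0.421

Vapour removed = 0.415×0.886×1360 = 500.06 kg/h; concentrate = 859.94 kg/h.
water reaching the mixer = 704.9 (from concentrate) + 2000×0.250 = 1204.9 kg/h.
Product flow = 859.94 + 2000 = 2859.9 kg/h; water fraction = 0.421.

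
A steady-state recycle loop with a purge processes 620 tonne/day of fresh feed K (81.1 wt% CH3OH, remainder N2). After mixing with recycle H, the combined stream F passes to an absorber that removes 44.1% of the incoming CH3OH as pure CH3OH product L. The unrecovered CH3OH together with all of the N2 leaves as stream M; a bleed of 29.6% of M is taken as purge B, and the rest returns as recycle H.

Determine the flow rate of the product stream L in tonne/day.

CH3OH in F: m_A = 620×0.811 + (1−0.296)·(1−0.441)·m_A, so m_A = 502.82/0.6065 = 829.1 tonne/day.
Product L = 0.441×829.1 = 365.63 tonne/day.

365.6 tonne/day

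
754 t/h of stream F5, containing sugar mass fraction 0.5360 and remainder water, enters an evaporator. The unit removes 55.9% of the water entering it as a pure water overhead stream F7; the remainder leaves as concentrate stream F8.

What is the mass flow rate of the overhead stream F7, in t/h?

water entering = 754×0.464 = 349.86 t/h; overhead removed = 0.559×349.86 = 195.57 t/h.

195.6 t/h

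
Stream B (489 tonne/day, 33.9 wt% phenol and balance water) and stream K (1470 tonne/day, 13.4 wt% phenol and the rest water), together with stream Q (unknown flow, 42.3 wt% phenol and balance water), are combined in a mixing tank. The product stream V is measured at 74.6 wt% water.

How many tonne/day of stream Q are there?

797.8 tonne/day

Let Q be the unknown flow. Total out = 1959 + Q.
water balance: 1596.2 + 0.577·Q = 0.746·(1959 + Q)
(0.577 − 0.746)·Q = 0.746×1959 − 1596.2 = -134.84
Q = -134.84 / -0.169 = 797.84 tonne/day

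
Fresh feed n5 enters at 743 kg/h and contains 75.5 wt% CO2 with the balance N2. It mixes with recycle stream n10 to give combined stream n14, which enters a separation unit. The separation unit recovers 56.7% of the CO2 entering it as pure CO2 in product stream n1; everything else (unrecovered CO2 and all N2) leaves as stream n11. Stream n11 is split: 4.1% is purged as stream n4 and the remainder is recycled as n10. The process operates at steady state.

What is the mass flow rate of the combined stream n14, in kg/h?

5399 kg/h

N2 enters only via n5 and leaves only via the purge: 743×0.245 = 0.041×(N2 in n11), and the separation unit passes all N2, so N2 in n14 = N2 in n11 = 4439.9 kg/h.
CO2 in n14: m_A = 743×0.755 + (1−0.041)·(1−0.567)·m_A, so m_A = 560.97/0.5848 = 959.32 kg/h.
n14 = 959.32 + 4439.9 = 5399.2 kg/h.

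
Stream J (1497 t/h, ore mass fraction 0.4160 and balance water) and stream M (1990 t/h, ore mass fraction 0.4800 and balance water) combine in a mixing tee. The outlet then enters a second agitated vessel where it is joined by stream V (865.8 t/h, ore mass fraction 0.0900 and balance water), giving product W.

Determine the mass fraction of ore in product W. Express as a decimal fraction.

0.3804

Overall, product flow = 4352.8 t/h.
ore in = 1497×0.416 + 1990×0.480 + 865.8×0.090 = 1655.9 t/h.
ore fraction in W = 0.3804.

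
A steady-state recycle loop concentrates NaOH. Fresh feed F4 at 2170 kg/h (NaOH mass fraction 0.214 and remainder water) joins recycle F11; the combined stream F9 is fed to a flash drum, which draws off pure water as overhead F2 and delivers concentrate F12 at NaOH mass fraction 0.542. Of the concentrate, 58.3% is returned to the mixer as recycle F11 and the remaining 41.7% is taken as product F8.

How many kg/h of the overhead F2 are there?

1313 kg/h

Overall NaOH balance (none leaves overhead): NaOH in fresh feed = NaOH in product, i.e. 2170×0.214 = (1−0.583)·F12·0.542.
F12 = 464.38/(0.542×0.417) = 2054.7 kg/h.
Recycle F11 = 0.583×2054.7 = 1197.9 kg/h.
Combined feed F9 = 2170 + 1197.9 = 3367.9 kg/h.
Overhead F2 = F9 − F12 = 3367.9 − 2054.7 = 1313.2 kg/h.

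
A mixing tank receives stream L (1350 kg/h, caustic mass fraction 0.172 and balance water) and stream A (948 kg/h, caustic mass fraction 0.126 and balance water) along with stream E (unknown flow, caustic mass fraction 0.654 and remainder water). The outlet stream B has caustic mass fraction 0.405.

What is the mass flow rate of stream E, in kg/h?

Let E be the unknown flow. Total out = 2298 + E.
caustic balance: 351.65 + 0.654·E = 0.405·(2298 + E)
(0.654 − 0.405)·E = 0.405×2298 − 351.65 = 579.04
E = 579.04 / 0.249 = 2325.5 kg/h

2325 kg/h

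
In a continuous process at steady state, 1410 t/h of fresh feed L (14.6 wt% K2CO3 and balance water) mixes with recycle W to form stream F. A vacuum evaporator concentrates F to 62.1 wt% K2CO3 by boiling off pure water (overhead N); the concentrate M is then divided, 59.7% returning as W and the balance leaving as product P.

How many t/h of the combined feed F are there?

Overall K2CO3 balance (none leaves overhead): K2CO3 in fresh feed = K2CO3 in product, i.e. 1410×0.146 = (1−0.597)·M·0.621.
M = 205.86/(0.621×0.403) = 822.57 t/h.
Recycle W = 0.597×822.57 = 491.08 t/h.
Combined feed F = 1410 + 491.08 = 1901.1 t/h.

1901 t/h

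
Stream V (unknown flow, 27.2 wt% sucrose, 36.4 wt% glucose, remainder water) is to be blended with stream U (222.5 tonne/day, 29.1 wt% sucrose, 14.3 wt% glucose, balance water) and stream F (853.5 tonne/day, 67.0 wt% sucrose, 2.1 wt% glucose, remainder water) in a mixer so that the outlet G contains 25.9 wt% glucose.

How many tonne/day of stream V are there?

Let V be the unknown flow. Total out = 1076 + V.
glucose balance: 49.741 + 0.364·V = 0.259·(1076 + V)
(0.364 − 0.259)·V = 0.259×1076 − 49.741 = 228.94
V = 228.94 / 0.105 = 2180.4 tonne/day

2180 tonne/day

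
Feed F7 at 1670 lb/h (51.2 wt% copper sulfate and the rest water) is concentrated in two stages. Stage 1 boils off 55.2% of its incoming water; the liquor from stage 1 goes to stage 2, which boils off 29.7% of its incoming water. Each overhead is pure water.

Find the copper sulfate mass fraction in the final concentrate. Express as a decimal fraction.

water in feed = 1670×0.488 = 814.96 lb/h.
After stage 1: water left = (1−0.552)×814.96 = 365.1; stream total = 1220.1 lb/h.
After stage 2: water left = (1−0.297)×365.1 = 256.67; final concentrate = 1111.7 lb/h.
copper sulfate fraction = 855.04/1111.7 = 0.769.

0.769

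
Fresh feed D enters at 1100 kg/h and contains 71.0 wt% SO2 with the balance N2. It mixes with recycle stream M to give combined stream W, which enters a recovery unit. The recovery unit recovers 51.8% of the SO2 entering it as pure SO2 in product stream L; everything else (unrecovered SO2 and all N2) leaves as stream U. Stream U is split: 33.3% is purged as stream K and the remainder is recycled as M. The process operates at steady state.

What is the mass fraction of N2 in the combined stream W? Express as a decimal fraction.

N2 enters only via D and leaves only via the purge: 1100×0.290 = 0.333×(N2 in U), and the recovery unit passes all N2, so N2 in W = N2 in U = 957.96 kg/h.
SO2 in W: m_A = 1100×0.710 + (1−0.333)·(1−0.518)·m_A, so m_A = 781/0.6785 = 1151.1 kg/h.
W = 1151.1 + 957.96 = 2109 kg/h.
N2 fraction in W = 957.96/2109 = 0.454.

0.454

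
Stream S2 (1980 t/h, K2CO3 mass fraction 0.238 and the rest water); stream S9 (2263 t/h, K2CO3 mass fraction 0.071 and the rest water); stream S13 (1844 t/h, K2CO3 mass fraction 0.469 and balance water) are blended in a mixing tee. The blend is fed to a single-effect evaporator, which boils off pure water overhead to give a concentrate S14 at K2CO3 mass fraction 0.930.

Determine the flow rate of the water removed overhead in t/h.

K2CO3 entering = 1980×0.238 + 2263×0.071 + 1844×0.469 = 1496.7 t/h.
All K2CO3 reports to S14, so S14 = 1496.7/0.930 = 1609.4 t/h.
Total feed = 6087 t/h; overhead = 6087 − 1609.4 = 4477.6 t/h.

4478 t/h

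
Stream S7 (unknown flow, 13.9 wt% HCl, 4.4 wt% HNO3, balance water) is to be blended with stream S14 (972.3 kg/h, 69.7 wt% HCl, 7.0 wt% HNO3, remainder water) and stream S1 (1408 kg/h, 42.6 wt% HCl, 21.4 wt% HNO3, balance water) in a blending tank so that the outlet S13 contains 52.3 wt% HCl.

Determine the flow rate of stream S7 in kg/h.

84.91 kg/h

Let S7 be the unknown flow. Total out = 2380.3 + S7.
HCl balance: 1277.5 + 0.139·S7 = 0.523·(2380.3 + S7)
(0.139 − 0.523)·S7 = 0.523×2380.3 − 1277.5 = -32.604
S7 = -32.604 / -0.384 = 84.907 kg/h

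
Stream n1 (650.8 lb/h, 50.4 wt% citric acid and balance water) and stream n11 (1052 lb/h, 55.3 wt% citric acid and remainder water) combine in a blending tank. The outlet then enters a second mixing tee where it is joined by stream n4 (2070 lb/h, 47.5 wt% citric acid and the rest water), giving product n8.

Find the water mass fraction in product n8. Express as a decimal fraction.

Overall, product flow = 3772.8 lb/h.
water in = 650.8×0.496 + 1052×0.447 + 2070×0.525 = 1879.8 lb/h.
water fraction in n8 = 0.498.

0.498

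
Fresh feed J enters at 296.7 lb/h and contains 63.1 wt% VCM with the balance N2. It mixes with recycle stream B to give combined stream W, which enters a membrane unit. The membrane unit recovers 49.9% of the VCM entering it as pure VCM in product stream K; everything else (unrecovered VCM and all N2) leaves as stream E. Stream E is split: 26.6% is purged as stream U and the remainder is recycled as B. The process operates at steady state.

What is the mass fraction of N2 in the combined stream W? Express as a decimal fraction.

N2 enters only via J and leaves only via the purge: 296.7×0.369 = 0.266×(N2 in E), and the membrane unit passes all N2, so N2 in W = N2 in E = 411.59 lb/h.
VCM in W: m_A = 296.7×0.631 + (1−0.266)·(1−0.499)·m_A, so m_A = 187.22/0.6323 = 296.11 lb/h.
W = 296.11 + 411.59 = 707.69 lb/h.
N2 fraction in W = 411.59/707.69 = 0.5816.

0.5816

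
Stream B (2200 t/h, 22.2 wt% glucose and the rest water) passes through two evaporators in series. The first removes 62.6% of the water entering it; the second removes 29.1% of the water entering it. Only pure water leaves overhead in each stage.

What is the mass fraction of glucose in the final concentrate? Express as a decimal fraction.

0.5183

water in feed = 2200×0.778 = 1711.6 t/h.
After stage 1: water left = (1−0.626)×1711.6 = 640.14; stream total = 1128.5 t/h.
After stage 2: water left = (1−0.291)×640.14 = 453.86; final concentrate = 942.26 t/h.
glucose fraction = 488.4/942.26 = 0.5183.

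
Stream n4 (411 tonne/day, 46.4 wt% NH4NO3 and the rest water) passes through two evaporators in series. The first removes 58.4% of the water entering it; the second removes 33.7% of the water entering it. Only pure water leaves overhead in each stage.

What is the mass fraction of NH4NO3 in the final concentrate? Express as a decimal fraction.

water in feed = 411×0.536 = 220.3 tonne/day.
After stage 1: water left = (1−0.584)×220.3 = 91.643; stream total = 282.35 tonne/day.
After stage 2: water left = (1−0.337)×91.643 = 60.759; final concentrate = 251.46 tonne/day.
NH4NO3 fraction = 190.7/251.46 = 0.758.

0.758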